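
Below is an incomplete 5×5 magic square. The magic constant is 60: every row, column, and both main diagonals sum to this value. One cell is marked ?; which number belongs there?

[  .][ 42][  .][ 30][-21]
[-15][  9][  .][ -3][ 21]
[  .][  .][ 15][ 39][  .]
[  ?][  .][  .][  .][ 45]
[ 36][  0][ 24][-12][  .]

-6

Row 2: -15 + 9 + (-3) + 21 + ? = 60, so (2,3) = 48.
The remaining cell in row 5 is (5,5) = 60 − 48 = 12.
From column 4, 60 − (30 + (-3) + 39 + (-12)) gives (4,4) = 6.
From column 5, 60 − (-21 + 21 + 45 + 12) gives (3,5) = 3.
From main diagonal, 60 − (9 + 15 + 6 + 12) gives (1,1) = 18.
Anti-diagonal needs 60; the known cells sum to 27, so (4,2) = 33.
From row 1, 60 − (18 + 42 + 30 + (-21)) gives (1,3) = -9.
Column 2 needs 60; the known cells sum to 84, so (3,2) = -24.
The remaining cell in column 3 is (4,3) = 60 − 78 = -18.
Row 3: -24 + 15 + 39 + 3 + ? = 60, so (3,1) = 27.
Row 4: 33 + (-18) + 6 + 45 + ? = 60, so (4,1) = -6.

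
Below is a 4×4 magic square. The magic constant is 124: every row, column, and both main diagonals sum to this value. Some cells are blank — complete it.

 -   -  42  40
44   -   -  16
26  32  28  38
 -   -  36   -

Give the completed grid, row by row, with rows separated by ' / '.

20 22 42 40 / 44 46 18 16 / 26 32 28 38 / 34 24 36 30

The remaining cell in column 3 is (2,3) = 124 − 106 = 18.
Column 4 must total 124; the given cells sum to 94, so (4,4) = 30.
Anti-diagonal needs 124; the known cells sum to 90, so (4,1) = 34.
From row 2, 124 − (44 + 18 + 16) gives (2,2) = 46.
Row 4 needs 124; the known cells sum to 100, so (4,2) = 24.
From column 1, 124 − (44 + 26 + 34) gives (1,1) = 20.
Column 2 must total 124; the given cells sum to 102, so (1,2) = 22.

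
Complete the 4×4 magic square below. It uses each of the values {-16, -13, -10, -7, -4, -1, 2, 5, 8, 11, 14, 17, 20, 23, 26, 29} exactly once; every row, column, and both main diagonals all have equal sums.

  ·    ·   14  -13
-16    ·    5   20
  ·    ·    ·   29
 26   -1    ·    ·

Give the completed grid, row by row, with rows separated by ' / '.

The 16 entries sum to 104, so each line sums to 104/4 = 26.
Using row 2: -16 + 5 + 20 + ? → (2,2) = 26 − 9 = 17.
Column 4 must total 26; the given cells sum to 36, so (4,4) = -10.
Using anti-diagonal: -13 + 5 + 26 + ? → (3,2) = 26 − 18 = 8.
Row 4: 26 + (-1) + (-10) + ? = 26, so (4,3) = 11.
Column 2 must total 26; the given cells sum to 24, so (1,2) = 2.
Column 3 must total 26; the given cells sum to 30, so (3,3) = -4.
Main diagonal: 17 + (-4) + (-10) + ? = 26, so (1,1) = 23.
Row 3: 8 + (-4) + 29 + ? = 26, so (3,1) = -7.

23 2 14 -13 / -16 17 5 20 / -7 8 -4 29 / 26 -1 11 -10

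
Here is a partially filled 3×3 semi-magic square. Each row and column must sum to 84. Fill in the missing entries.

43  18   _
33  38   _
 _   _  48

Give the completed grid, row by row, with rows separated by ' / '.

Row 1 needs 84; the known cells sum to 61, so (1,3) = 23.
The remaining cell in row 2 is (2,3) = 84 − 71 = 13.
Column 1: 43 + 33 + ? = 84, so (3,1) = 8.
Column 2: 18 + 38 + ? = 84, so (3,2) = 28.

43 18 23 / 33 38 13 / 8 28 48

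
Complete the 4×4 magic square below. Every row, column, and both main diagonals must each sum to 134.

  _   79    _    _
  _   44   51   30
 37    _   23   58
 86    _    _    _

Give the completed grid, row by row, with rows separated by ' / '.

2 79 72 -19 / 9 44 51 30 / 37 16 23 58 / 86 -5 -12 65

Row 2 must total 134; the given cells sum to 125, so (2,1) = 9.
From row 3, 134 − (37 + 23 + 58) gives (3,2) = 16.
Column 1: 9 + 37 + 86 + ? = 134, so (1,1) = 2.
Column 2 needs 134; the known cells sum to 139, so (4,2) = -5.
The remaining cell in main diagonal is (4,4) = 134 − 69 = 65.
Anti-diagonal: 51 + 16 + 86 + ? = 134, so (1,4) = -19.
Row 1: 2 + 79 + (-19) + ? = 134, so (1,3) = 72.
From row 4, 134 − (86 + (-5) + 65) gives (4,3) = -12.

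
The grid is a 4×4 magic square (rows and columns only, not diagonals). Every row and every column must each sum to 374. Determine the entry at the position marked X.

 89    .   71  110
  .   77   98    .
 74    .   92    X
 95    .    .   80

101

Using row 1: 89 + 71 + 110 + ? → (1,2) = 374 − 270 = 104.
The remaining cell in column 1 is (2,1) = 374 − 258 = 116.
From column 3, 374 − (71 + 98 + 92) gives (4,3) = 113.
Row 2 must total 374; the given cells sum to 291, so (2,4) = 83.
Row 4 needs 374; the known cells sum to 288, so (4,2) = 86.
Column 2: 104 + 77 + 86 + ? = 374, so (3,2) = 107.
Column 4 needs 374; the known cells sum to 273, so (3,4) = 101.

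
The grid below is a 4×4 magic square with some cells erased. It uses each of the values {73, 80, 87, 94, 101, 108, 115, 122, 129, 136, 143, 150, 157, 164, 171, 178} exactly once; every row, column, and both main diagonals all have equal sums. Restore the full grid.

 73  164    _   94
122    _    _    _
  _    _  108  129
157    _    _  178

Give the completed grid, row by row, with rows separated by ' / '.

The 16 entries sum to 2008, so each line sums to 2008/4 = 502.
Using row 1: 73 + 164 + 94 + ? → (1,3) = 502 − 331 = 171.
The remaining cell in column 1 is (3,1) = 502 − 352 = 150.
Column 4 must total 502; the given cells sum to 401, so (2,4) = 101.
Main diagonal: 73 + 108 + 178 + ? = 502, so (2,2) = 143.
Using row 2: 122 + 143 + 101 + ? → (2,3) = 502 − 366 = 136.
Row 3: 150 + 108 + 129 + ? = 502, so (3,2) = 115.
Column 2 needs 502; the known cells sum to 422, so (4,2) = 80.
Column 3 needs 502; the known cells sum to 415, so (4,3) = 87.

73 164 171 94 / 122 143 136 101 / 150 115 108 129 / 157 80 87 178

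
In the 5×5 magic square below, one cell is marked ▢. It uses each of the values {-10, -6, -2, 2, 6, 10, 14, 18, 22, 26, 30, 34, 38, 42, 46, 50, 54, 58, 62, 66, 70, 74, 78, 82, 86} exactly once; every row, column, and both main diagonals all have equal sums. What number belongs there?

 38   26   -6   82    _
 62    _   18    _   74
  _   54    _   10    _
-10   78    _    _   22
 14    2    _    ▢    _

58

The 25 entries sum to 950, so each line sums to 950/5 = 190.
Row 1: 38 + 26 + (-6) + 82 + ? = 190, so (1,5) = 50.
Using column 1: 38 + 62 + (-10) + 14 + ? → (3,1) = 190 − 104 = 86.
Column 2 must total 190; the given cells sum to 160, so (2,2) = 30.
Row 2 needs 190; the known cells sum to 184, so (2,4) = 6.
Anti-diagonal: 50 + 6 + 78 + 14 + ? = 190, so (3,3) = 42.
Row 3 must total 190; the given cells sum to 192, so (3,5) = -2.
Column 5 must total 190; the given cells sum to 144, so (5,5) = 46.
Main diagonal must total 190; the given cells sum to 156, so (4,4) = 34.
From row 4, 190 − (-10 + 78 + 34 + 22) gives (4,3) = 66.
Column 3 needs 190; the known cells sum to 120, so (5,3) = 70.
Column 4 needs 190; the known cells sum to 132, so (5,4) = 58.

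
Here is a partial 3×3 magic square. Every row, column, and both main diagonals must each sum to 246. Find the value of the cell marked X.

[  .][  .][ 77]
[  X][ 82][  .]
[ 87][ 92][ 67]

62

Column 2 must total 246; the given cells sum to 174, so (1,2) = 72.
Using column 3: 77 + 67 + ? → (2,3) = 246 − 144 = 102.
Using main diagonal: 82 + 67 + ? → (1,1) = 246 − 149 = 97.
From row 2, 246 − (82 + 102) gives (2,1) = 62.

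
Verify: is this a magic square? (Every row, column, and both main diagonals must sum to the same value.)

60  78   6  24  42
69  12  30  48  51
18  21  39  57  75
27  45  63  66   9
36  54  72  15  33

Yes

Row 1: 60 + 78 + 6 + 24 + 42 = 210.
Row 2: 69 + 12 + 30 + 48 + 51 = 210.
Row 3: 18 + 21 + 39 + 57 + 75 = 210.
Row 4: 27 + 45 + 63 + 66 + 9 = 210.
Row 5: 36 + 54 + 72 + 15 + 33 = 210.
Column 1: 60 + 69 + 18 + 27 + 36 = 210.
Column 2: 78 + 12 + 21 + 45 + 54 = 210.
Column 3: 6 + 30 + 39 + 63 + 72 = 210.
Column 4: 24 + 48 + 57 + 66 + 15 = 210.
Column 5: 42 + 51 + 75 + 9 + 33 = 210.
Main diagonal: 60 + 12 + 39 + 66 + 33 = 210.
Anti-diagonal: 42 + 48 + 39 + 45 + 36 = 210.
All lines sum to 210.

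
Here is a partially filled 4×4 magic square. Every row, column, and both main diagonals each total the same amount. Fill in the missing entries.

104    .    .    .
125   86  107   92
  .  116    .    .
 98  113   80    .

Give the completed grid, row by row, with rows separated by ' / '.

104 95 122 89 / 125 86 107 92 / 83 116 101 110 / 98 113 80 119

Row 2 is already complete: 125 + 86 + 107 + 92 = 410, so that is the magic constant.
Using row 4: 98 + 113 + 80 + ? → (4,4) = 410 − 291 = 119.
Column 1: 104 + 125 + 98 + ? = 410, so (3,1) = 83.
Column 2 needs 410; the known cells sum to 315, so (1,2) = 95.
From main diagonal, 410 − (104 + 86 + 119) gives (3,3) = 101.
From anti-diagonal, 410 − (107 + 116 + 98) gives (1,4) = 89.
Using row 1: 104 + 95 + 89 + ? → (1,3) = 410 − 288 = 122.
Row 3 must total 410; the given cells sum to 300, so (3,4) = 110.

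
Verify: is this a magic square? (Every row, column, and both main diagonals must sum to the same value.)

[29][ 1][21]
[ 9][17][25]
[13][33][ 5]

Row 1: 29 + 1 + 21 = 51.
Row 2: 9 + 17 + 25 = 51.
Row 3: 13 + 33 + 5 = 51.
Column 1: 29 + 9 + 13 = 51.
Column 2: 1 + 17 + 33 = 51.
Column 3: 21 + 25 + 5 = 51.
Main diagonal: 29 + 17 + 5 = 51.
Anti-diagonal: 21 + 17 + 13 = 51.
All lines sum to 51.

Yes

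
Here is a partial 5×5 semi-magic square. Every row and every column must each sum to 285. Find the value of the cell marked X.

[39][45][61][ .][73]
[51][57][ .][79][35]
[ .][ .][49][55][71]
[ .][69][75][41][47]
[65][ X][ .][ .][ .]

Row 1: 39 + 45 + 61 + 73 + ? = 285, so (1,4) = 67.
Row 2: 51 + 57 + 79 + 35 + ? = 285, so (2,3) = 63.
Using row 4: 69 + 75 + 41 + 47 + ? → (4,1) = 285 − 232 = 53.
Column 1 must total 285; the given cells sum to 208, so (3,1) = 77.
The remaining cell in column 3 is (5,3) = 285 − 248 = 37.
The remaining cell in column 4 is (5,4) = 285 − 242 = 43.
Column 5: 73 + 35 + 71 + 47 + ? = 285, so (5,5) = 59.
The remaining cell in row 3 is (3,2) = 285 − 252 = 33.
Row 5: 65 + 37 + 43 + 59 + ? = 285, so (5,2) = 81.

81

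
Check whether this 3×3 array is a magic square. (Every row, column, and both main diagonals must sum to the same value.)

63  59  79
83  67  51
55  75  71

Yes

Row 1: 63 + 59 + 79 = 201.
Row 2: 83 + 67 + 51 = 201.
Row 3: 55 + 75 + 71 = 201.
Column 1: 63 + 83 + 55 = 201.
Column 2: 59 + 67 + 75 = 201.
Column 3: 79 + 51 + 71 = 201.
Main diagonal: 63 + 67 + 71 = 201.
Anti-diagonal: 79 + 67 + 55 = 201.
All lines sum to 201.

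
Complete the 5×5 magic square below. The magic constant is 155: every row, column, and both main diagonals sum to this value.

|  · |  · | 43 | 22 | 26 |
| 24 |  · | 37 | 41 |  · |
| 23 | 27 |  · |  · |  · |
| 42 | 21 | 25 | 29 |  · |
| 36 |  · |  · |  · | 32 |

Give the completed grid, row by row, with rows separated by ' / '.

From row 4, 155 − (42 + 21 + 25 + 29) gives (4,5) = 38.
Column 1: 24 + 23 + 42 + 36 + ? = 155, so (1,1) = 30.
Using anti-diagonal: 26 + 41 + 21 + 36 + ? → (3,3) = 155 − 124 = 31.
From row 1, 155 − (30 + 43 + 22 + 26) gives (1,2) = 34.
Column 3 must total 155; the given cells sum to 136, so (5,3) = 19.
Main diagonal must total 155; the given cells sum to 122, so (2,2) = 33.
Row 2 must total 155; the given cells sum to 135, so (2,5) = 20.
Column 2 must total 155; the given cells sum to 115, so (5,2) = 40.
Using column 5: 26 + 20 + 38 + 32 + ? → (3,5) = 155 − 116 = 39.
From row 3, 155 − (23 + 27 + 31 + 39) gives (3,4) = 35.
Row 5: 36 + 40 + 19 + 32 + ? = 155, so (5,4) = 28.

30 34 43 22 26 / 24 33 37 41 20 / 23 27 31 35 39 / 42 21 25 29 38 / 36 40 19 28 32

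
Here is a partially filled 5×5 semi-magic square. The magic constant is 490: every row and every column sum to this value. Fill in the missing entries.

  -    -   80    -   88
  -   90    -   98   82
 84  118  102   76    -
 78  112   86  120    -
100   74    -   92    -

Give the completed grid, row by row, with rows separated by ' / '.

122 96 80 104 88 / 106 90 114 98 82 / 84 118 102 76 110 / 78 112 86 120 94 / 100 74 108 92 116

Row 3: 84 + 118 + 102 + 76 + ? = 490, so (3,5) = 110.
Row 4: 78 + 112 + 86 + 120 + ? = 490, so (4,5) = 94.
Column 2 must total 490; the given cells sum to 394, so (1,2) = 96.
Column 4: 98 + 76 + 120 + 92 + ? = 490, so (1,4) = 104.
From column 5, 490 − (88 + 82 + 110 + 94) gives (5,5) = 116.
Row 1 needs 490; the known cells sum to 368, so (1,1) = 122.
Row 5 needs 490; the known cells sum to 382, so (5,3) = 108.
Column 1 must total 490; the given cells sum to 384, so (2,1) = 106.
Column 3 needs 490; the known cells sum to 376, so (2,3) = 114.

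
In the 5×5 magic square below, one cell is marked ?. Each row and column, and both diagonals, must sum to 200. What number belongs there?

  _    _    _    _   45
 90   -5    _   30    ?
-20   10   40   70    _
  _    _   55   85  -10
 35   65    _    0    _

60

Row 3 needs 200; the known cells sum to 100, so (3,5) = 100.
From column 4, 200 − (30 + 70 + 85 + 0) gives (1,4) = 15.
The remaining cell in anti-diagonal is (4,2) = 200 − 150 = 50.
The remaining cell in row 4 is (4,1) = 200 − 180 = 20.
Using column 1: 90 + (-20) + 20 + 35 + ? → (1,1) = 200 − 125 = 75.
Column 2 must total 200; the given cells sum to 120, so (1,2) = 80.
From main diagonal, 200 − (75 + (-5) + 40 + 85) gives (5,5) = 5.
From row 1, 200 − (75 + 80 + 15 + 45) gives (1,3) = -15.
Row 5 must total 200; the given cells sum to 105, so (5,3) = 95.
Using column 3: -15 + 40 + 55 + 95 + ? → (2,3) = 200 − 175 = 25.
The remaining cell in column 5 is (2,5) = 200 − 140 = 60.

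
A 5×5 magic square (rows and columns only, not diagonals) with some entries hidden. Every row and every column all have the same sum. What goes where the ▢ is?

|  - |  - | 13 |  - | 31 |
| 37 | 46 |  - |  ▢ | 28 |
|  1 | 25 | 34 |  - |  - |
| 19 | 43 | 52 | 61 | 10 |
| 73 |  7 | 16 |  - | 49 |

4

Row 4 is complete and sums to 185; that is the magic constant.
Row 5 needs 185; the known cells sum to 145, so (5,4) = 40.
Column 1: 37 + 1 + 19 + 73 + ? = 185, so (1,1) = 55.
The remaining cell in column 2 is (1,2) = 185 − 121 = 64.
Column 3: 13 + 34 + 52 + 16 + ? = 185, so (2,3) = 70.
Column 5 needs 185; the known cells sum to 118, so (3,5) = 67.
The remaining cell in row 1 is (1,4) = 185 − 163 = 22.
The remaining cell in row 2 is (2,4) = 185 − 181 = 4.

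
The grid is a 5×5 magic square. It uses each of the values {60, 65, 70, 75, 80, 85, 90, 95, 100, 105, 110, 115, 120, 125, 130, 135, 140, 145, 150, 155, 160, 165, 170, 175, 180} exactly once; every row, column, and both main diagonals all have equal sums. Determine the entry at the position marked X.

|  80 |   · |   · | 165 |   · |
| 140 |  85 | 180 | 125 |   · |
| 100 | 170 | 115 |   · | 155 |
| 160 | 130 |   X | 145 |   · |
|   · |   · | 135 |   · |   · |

75

The 25 entries sum to 3000, so each line sums to 3000/5 = 600.
Using row 2: 140 + 85 + 180 + 125 + ? → (2,5) = 600 − 530 = 70.
Using row 3: 100 + 170 + 115 + 155 + ? → (3,4) = 600 − 540 = 60.
The remaining cell in column 1 is (5,1) = 600 − 480 = 120.
Using column 4: 165 + 125 + 60 + 145 + ? → (5,4) = 600 − 495 = 105.
Main diagonal must total 600; the given cells sum to 425, so (5,5) = 175.
Using anti-diagonal: 125 + 115 + 130 + 120 + ? → (1,5) = 600 − 490 = 110.
Row 5: 120 + 135 + 105 + 175 + ? = 600, so (5,2) = 65.
The remaining cell in column 2 is (1,2) = 600 − 450 = 150.
Column 5 needs 600; the known cells sum to 510, so (4,5) = 90.
Using row 1: 80 + 150 + 165 + 110 + ? → (1,3) = 600 − 505 = 95.
Using row 4: 160 + 130 + 145 + 90 + ? → (4,3) = 600 − 525 = 75.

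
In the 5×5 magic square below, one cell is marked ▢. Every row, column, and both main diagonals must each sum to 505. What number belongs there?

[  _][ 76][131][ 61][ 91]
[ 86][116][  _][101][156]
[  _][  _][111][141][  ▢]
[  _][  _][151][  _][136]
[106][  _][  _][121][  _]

Row 1 must total 505; the given cells sum to 359, so (1,1) = 146.
Row 2 needs 505; the known cells sum to 459, so (2,3) = 46.
From column 3, 505 − (131 + 46 + 111 + 151) gives (5,3) = 66.
The remaining cell in column 4 is (4,4) = 505 − 424 = 81.
Main diagonal: 146 + 116 + 111 + 81 + ? = 505, so (5,5) = 51.
Using anti-diagonal: 91 + 101 + 111 + 106 + ? → (4,2) = 505 − 409 = 96.
Using row 4: 96 + 151 + 81 + 136 + ? → (4,1) = 505 − 464 = 41.
Row 5: 106 + 66 + 121 + 51 + ? = 505, so (5,2) = 161.
The remaining cell in column 1 is (3,1) = 505 − 379 = 126.
Column 2 needs 505; the known cells sum to 449, so (3,2) = 56.
From column 5, 505 − (91 + 156 + 136 + 51) gives (3,5) = 71.

71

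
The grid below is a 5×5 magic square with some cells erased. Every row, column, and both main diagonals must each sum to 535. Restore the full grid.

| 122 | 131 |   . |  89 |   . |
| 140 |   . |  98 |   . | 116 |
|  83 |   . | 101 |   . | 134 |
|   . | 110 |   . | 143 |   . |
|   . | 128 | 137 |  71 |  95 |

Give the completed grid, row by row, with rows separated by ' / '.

Row 5 must total 535; the given cells sum to 431, so (5,1) = 104.
Column 1 must total 535; the given cells sum to 449, so (4,1) = 86.
The remaining cell in main diagonal is (2,2) = 535 − 461 = 74.
From row 2, 535 − (140 + 74 + 98 + 116) gives (2,4) = 107.
Using column 2: 131 + 74 + 110 + 128 + ? → (3,2) = 535 − 443 = 92.
Column 4 needs 535; the known cells sum to 410, so (3,4) = 125.
Anti-diagonal must total 535; the given cells sum to 422, so (1,5) = 113.
Using row 1: 122 + 131 + 89 + 113 + ? → (1,3) = 535 − 455 = 80.
Column 3 needs 535; the known cells sum to 416, so (4,3) = 119.
From column 5, 535 − (113 + 116 + 134 + 95) gives (4,5) = 77.

122 131 80 89 113 / 140 74 98 107 116 / 83 92 101 125 134 / 86 110 119 143 77 / 104 128 137 71 95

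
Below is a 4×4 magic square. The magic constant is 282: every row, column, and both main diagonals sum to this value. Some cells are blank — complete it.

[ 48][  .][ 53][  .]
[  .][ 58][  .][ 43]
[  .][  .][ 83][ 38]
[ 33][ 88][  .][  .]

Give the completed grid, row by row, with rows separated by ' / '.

48 73 53 108 / 103 58 78 43 / 98 63 83 38 / 33 88 68 93

From main diagonal, 282 − (48 + 58 + 83) gives (4,4) = 93.
Row 4 must total 282; the given cells sum to 214, so (4,3) = 68.
Column 3 must total 282; the given cells sum to 204, so (2,3) = 78.
The remaining cell in column 4 is (1,4) = 282 − 174 = 108.
Anti-diagonal must total 282; the given cells sum to 219, so (3,2) = 63.
The remaining cell in row 1 is (1,2) = 282 − 209 = 73.
From row 2, 282 − (58 + 78 + 43) gives (2,1) = 103.
Row 3: 63 + 83 + 38 + ? = 282, so (3,1) = 98.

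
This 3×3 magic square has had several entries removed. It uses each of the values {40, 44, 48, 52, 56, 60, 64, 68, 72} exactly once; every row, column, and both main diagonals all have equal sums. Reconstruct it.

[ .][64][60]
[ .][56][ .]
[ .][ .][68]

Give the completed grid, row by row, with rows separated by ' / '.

The 9 entries sum to 504, so each line sums to 504/3 = 168.
Using row 1: 64 + 60 + ? → (1,1) = 168 − 124 = 44.
The remaining cell in column 2 is (3,2) = 168 − 120 = 48.
Column 3 needs 168; the known cells sum to 128, so (2,3) = 40.
From anti-diagonal, 168 − (60 + 56) gives (3,1) = 52.
Row 2 needs 168; the known cells sum to 96, so (2,1) = 72.

44 64 60 / 72 56 40 / 52 48 68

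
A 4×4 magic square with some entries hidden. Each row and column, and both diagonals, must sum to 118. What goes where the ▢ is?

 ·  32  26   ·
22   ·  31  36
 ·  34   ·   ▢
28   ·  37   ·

Row 2 must total 118; the given cells sum to 89, so (2,2) = 29.
Column 2 must total 118; the given cells sum to 95, so (4,2) = 23.
Column 3: 26 + 31 + 37 + ? = 118, so (3,3) = 24.
Using anti-diagonal: 31 + 34 + 28 + ? → (1,4) = 118 − 93 = 25.
Row 1: 32 + 26 + 25 + ? = 118, so (1,1) = 35.
The remaining cell in row 4 is (4,4) = 118 − 88 = 30.
From column 1, 118 − (35 + 22 + 28) gives (3,1) = 33.
Column 4 must total 118; the given cells sum to 91, so (3,4) = 27.

27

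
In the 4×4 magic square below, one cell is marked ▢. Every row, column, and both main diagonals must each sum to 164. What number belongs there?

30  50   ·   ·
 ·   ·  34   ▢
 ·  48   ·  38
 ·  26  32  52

46

The remaining cell in row 4 is (4,1) = 164 − 110 = 54.
The remaining cell in column 2 is (2,2) = 164 − 124 = 40.
Main diagonal: 30 + 40 + 52 + ? = 164, so (3,3) = 42.
From anti-diagonal, 164 − (34 + 48 + 54) gives (1,4) = 28.
Using row 1: 30 + 50 + 28 + ? → (1,3) = 164 − 108 = 56.
Row 3: 48 + 42 + 38 + ? = 164, so (3,1) = 36.
Using column 1: 30 + 36 + 54 + ? → (2,1) = 164 − 120 = 44.
Using column 4: 28 + 38 + 52 + ? → (2,4) = 164 − 118 = 46.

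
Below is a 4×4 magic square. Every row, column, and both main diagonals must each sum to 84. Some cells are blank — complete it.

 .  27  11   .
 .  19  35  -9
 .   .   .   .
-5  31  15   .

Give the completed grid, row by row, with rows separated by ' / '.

Row 2: 19 + 35 + (-9) + ? = 84, so (2,1) = 39.
Row 4 needs 84; the known cells sum to 41, so (4,4) = 43.
From column 2, 84 − (27 + 19 + 31) gives (3,2) = 7.
From column 3, 84 − (11 + 35 + 15) gives (3,3) = 23.
Main diagonal: 19 + 23 + 43 + ? = 84, so (1,1) = -1.
The remaining cell in anti-diagonal is (1,4) = 84 − 37 = 47.
Column 1: -1 + 39 + (-5) + ? = 84, so (3,1) = 51.
From column 4, 84 − (47 + (-9) + 43) gives (3,4) = 3.

-1 27 11 47 / 39 19 35 -9 / 51 7 23 3 / -5 31 15 43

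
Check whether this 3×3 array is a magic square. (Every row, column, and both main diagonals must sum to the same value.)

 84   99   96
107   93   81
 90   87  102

No — main diagonal sums to 279 but column 1 sums to 281.

Row 1: 84 + 99 + 96 = 279.
Row 2: 107 + 93 + 81 = 281.
Row 3: 90 + 87 + 102 = 279.
Column 1: 84 + 107 + 90 = 281.
Column 2: 99 + 93 + 87 = 279.
Column 3: 96 + 81 + 102 = 279.
Main diagonal: 84 + 93 + 102 = 279.
Anti-diagonal: 96 + 93 + 90 = 279.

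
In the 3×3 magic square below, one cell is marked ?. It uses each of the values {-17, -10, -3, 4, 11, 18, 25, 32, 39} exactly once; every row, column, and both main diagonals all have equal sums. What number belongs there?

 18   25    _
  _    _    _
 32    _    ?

The 9 entries sum to 99, so each line sums to 99/3 = 33.
Row 1: 18 + 25 + ? = 33, so (1,3) = -10.
Column 1 must total 33; the given cells sum to 50, so (2,1) = -17.
From anti-diagonal, 33 − (-10 + 32) gives (2,2) = 11.
Row 2 needs 33; the known cells sum to -6, so (2,3) = 39.
The remaining cell in column 2 is (3,2) = 33 − 36 = -3.
The remaining cell in column 3 is (3,3) = 33 − 29 = 4.

4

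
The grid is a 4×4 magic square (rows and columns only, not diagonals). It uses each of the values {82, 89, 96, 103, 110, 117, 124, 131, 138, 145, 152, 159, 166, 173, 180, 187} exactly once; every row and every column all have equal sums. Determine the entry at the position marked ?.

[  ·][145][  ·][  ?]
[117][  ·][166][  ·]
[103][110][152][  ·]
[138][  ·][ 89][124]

82

The 16 entries sum to 2152, so each line sums to 2152/4 = 538.
The remaining cell in row 3 is (3,4) = 538 − 365 = 173.
Using row 4: 138 + 89 + 124 + ? → (4,2) = 538 − 351 = 187.
The remaining cell in column 1 is (1,1) = 538 − 358 = 180.
The remaining cell in column 2 is (2,2) = 538 − 442 = 96.
Column 3 must total 538; the given cells sum to 407, so (1,3) = 131.
Row 1 needs 538; the known cells sum to 456, so (1,4) = 82.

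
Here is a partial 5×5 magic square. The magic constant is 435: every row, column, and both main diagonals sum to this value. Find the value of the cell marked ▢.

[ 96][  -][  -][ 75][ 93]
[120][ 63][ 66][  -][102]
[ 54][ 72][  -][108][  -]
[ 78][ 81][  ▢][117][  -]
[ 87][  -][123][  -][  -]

99

Using row 2: 120 + 63 + 66 + 102 + ? → (2,4) = 435 − 351 = 84.
Column 4: 75 + 84 + 108 + 117 + ? = 435, so (5,4) = 51.
Anti-diagonal needs 435; the known cells sum to 345, so (3,3) = 90.
Row 3: 54 + 72 + 90 + 108 + ? = 435, so (3,5) = 111.
Main diagonal: 96 + 63 + 90 + 117 + ? = 435, so (5,5) = 69.
From row 5, 435 − (87 + 123 + 51 + 69) gives (5,2) = 105.
Column 2: 63 + 72 + 81 + 105 + ? = 435, so (1,2) = 114.
From column 5, 435 − (93 + 102 + 111 + 69) gives (4,5) = 60.
Using row 1: 96 + 114 + 75 + 93 + ? → (1,3) = 435 − 378 = 57.
Row 4 must total 435; the given cells sum to 336, so (4,3) = 99.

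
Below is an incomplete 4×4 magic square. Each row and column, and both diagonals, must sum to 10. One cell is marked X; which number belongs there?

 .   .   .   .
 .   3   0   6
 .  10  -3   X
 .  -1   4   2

7

The remaining cell in row 2 is (2,1) = 10 − 9 = 1.
The remaining cell in row 4 is (4,1) = 10 − 5 = 5.
Column 2 must total 10; the given cells sum to 12, so (1,2) = -2.
Column 3 must total 10; the given cells sum to 1, so (1,3) = 9.
Main diagonal must total 10; the given cells sum to 2, so (1,1) = 8.
From anti-diagonal, 10 − (0 + 10 + 5) gives (1,4) = -5.
From column 1, 10 − (8 + 1 + 5) gives (3,1) = -4.
Column 4 must total 10; the given cells sum to 3, so (3,4) = 7.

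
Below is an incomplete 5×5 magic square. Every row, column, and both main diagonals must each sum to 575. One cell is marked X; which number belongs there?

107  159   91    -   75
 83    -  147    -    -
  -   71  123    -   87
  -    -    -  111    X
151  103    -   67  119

Row 1 must total 575; the given cells sum to 432, so (1,4) = 143.
Row 5 must total 575; the given cells sum to 440, so (5,3) = 135.
Column 3 needs 575; the known cells sum to 496, so (4,3) = 79.
The remaining cell in main diagonal is (2,2) = 575 − 460 = 115.
Column 2 must total 575; the given cells sum to 448, so (4,2) = 127.
Anti-diagonal needs 575; the known cells sum to 476, so (2,4) = 99.
Row 2 must total 575; the given cells sum to 444, so (2,5) = 131.
Column 4 must total 575; the given cells sum to 420, so (3,4) = 155.
From column 5, 575 − (75 + 131 + 87 + 119) gives (4,5) = 163.

163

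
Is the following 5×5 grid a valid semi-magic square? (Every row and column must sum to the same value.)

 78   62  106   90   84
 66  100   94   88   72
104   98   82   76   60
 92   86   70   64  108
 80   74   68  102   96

Yes

Row 1: 78 + 62 + 106 + 90 + 84 = 420.
Row 2: 66 + 100 + 94 + 88 + 72 = 420.
Row 3: 104 + 98 + 82 + 76 + 60 = 420.
Row 4: 92 + 86 + 70 + 64 + 108 = 420.
Row 5: 80 + 74 + 68 + 102 + 96 = 420.
Column 1: 78 + 66 + 104 + 92 + 80 = 420.
Column 2: 62 + 100 + 98 + 86 + 74 = 420.
Column 3: 106 + 94 + 82 + 70 + 68 = 420.
Column 4: 90 + 88 + 76 + 64 + 102 = 420.
Column 5: 84 + 72 + 60 + 108 + 96 = 420.
All lines sum to 420.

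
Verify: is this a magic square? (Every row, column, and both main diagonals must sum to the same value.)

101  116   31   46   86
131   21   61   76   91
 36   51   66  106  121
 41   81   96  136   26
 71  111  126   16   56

Yes

Row 1: 101 + 116 + 31 + 46 + 86 = 380.
Row 2: 131 + 21 + 61 + 76 + 91 = 380.
Row 3: 36 + 51 + 66 + 106 + 121 = 380.
Row 4: 41 + 81 + 96 + 136 + 26 = 380.
Row 5: 71 + 111 + 126 + 16 + 56 = 380.
Column 1: 101 + 131 + 36 + 41 + 71 = 380.
Column 2: 116 + 21 + 51 + 81 + 111 = 380.
Column 3: 31 + 61 + 66 + 96 + 126 = 380.
Column 4: 46 + 76 + 106 + 136 + 16 = 380.
Column 5: 86 + 91 + 121 + 26 + 56 = 380.
Main diagonal: 101 + 21 + 66 + 136 + 56 = 380.
Anti-diagonal: 86 + 76 + 66 + 81 + 71 = 380.
All lines sum to 380.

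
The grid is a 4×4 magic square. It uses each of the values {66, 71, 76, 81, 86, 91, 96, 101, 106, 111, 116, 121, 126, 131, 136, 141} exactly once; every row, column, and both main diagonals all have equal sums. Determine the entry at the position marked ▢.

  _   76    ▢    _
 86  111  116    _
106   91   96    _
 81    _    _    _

71

The 16 entries sum to 1656, so each line sums to 1656/4 = 414.
Row 2 must total 414; the given cells sum to 313, so (2,4) = 101.
Using row 3: 106 + 91 + 96 + ? → (3,4) = 414 − 293 = 121.
From column 1, 414 − (86 + 106 + 81) gives (1,1) = 141.
Using column 2: 76 + 111 + 91 + ? → (4,2) = 414 − 278 = 136.
Main diagonal needs 414; the known cells sum to 348, so (4,4) = 66.
Anti-diagonal must total 414; the given cells sum to 288, so (1,4) = 126.
The remaining cell in row 1 is (1,3) = 414 − 343 = 71.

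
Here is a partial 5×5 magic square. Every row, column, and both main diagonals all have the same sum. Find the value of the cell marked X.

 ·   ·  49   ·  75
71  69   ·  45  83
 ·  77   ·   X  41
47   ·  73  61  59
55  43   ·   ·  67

Column 5 is complete and sums to 325; that is the magic constant.
From row 2, 325 − (71 + 69 + 45 + 83) gives (2,3) = 57.
From row 4, 325 − (47 + 73 + 61 + 59) gives (4,2) = 85.
Column 2 needs 325; the known cells sum to 274, so (1,2) = 51.
The remaining cell in anti-diagonal is (3,3) = 325 − 260 = 65.
Column 3 needs 325; the known cells sum to 244, so (5,3) = 81.
Main diagonal must total 325; the given cells sum to 262, so (1,1) = 63.
Row 1 needs 325; the known cells sum to 238, so (1,4) = 87.
Using row 5: 55 + 43 + 81 + 67 + ? → (5,4) = 325 − 246 = 79.
Column 1 must total 325; the given cells sum to 236, so (3,1) = 89.
Column 4 must total 325; the given cells sum to 272, so (3,4) = 53.

53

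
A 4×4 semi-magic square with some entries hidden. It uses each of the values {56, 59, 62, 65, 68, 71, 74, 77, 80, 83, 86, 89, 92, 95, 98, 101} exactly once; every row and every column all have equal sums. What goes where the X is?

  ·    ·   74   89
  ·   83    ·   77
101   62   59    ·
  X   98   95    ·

65

The 16 entries sum to 1256, so each line sums to 1256/4 = 314.
Using row 3: 101 + 62 + 59 + ? → (3,4) = 314 − 222 = 92.
Column 2 needs 314; the known cells sum to 243, so (1,2) = 71.
From column 3, 314 − (74 + 59 + 95) gives (2,3) = 86.
Column 4 must total 314; the given cells sum to 258, so (4,4) = 56.
From row 1, 314 − (71 + 74 + 89) gives (1,1) = 80.
Row 2 must total 314; the given cells sum to 246, so (2,1) = 68.
Using row 4: 98 + 95 + 56 + ? → (4,1) = 314 − 249 = 65.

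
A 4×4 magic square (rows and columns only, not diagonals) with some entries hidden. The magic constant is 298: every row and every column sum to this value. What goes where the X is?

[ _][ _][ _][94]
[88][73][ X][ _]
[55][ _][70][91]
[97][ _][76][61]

Using row 3: 55 + 70 + 91 + ? → (3,2) = 298 − 216 = 82.
Row 4 needs 298; the known cells sum to 234, so (4,2) = 64.
Column 1 must total 298; the given cells sum to 240, so (1,1) = 58.
From column 2, 298 − (73 + 82 + 64) gives (1,2) = 79.
From column 4, 298 − (94 + 91 + 61) gives (2,4) = 52.
Row 1 must total 298; the given cells sum to 231, so (1,3) = 67.
Row 2 must total 298; the given cells sum to 213, so (2,3) = 85.

85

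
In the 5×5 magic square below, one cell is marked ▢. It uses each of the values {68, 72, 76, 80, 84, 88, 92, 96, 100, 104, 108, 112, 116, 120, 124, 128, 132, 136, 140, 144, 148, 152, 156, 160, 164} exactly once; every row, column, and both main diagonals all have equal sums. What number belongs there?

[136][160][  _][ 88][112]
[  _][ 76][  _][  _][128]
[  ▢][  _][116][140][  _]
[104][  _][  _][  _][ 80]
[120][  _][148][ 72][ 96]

The 25 entries sum to 2900, so each line sums to 2900/5 = 580.
Using row 1: 136 + 160 + 88 + 112 + ? → (1,3) = 580 − 496 = 84.
Row 5 needs 580; the known cells sum to 436, so (5,2) = 144.
Column 5 must total 580; the given cells sum to 416, so (3,5) = 164.
Main diagonal must total 580; the given cells sum to 424, so (4,4) = 156.
Column 4 needs 580; the known cells sum to 456, so (2,4) = 124.
Anti-diagonal must total 580; the given cells sum to 472, so (4,2) = 108.
Row 4 must total 580; the given cells sum to 448, so (4,3) = 132.
Column 2 must total 580; the given cells sum to 488, so (3,2) = 92.
The remaining cell in column 3 is (2,3) = 580 − 480 = 100.
From row 2, 580 − (76 + 100 + 124 + 128) gives (2,1) = 152.
From row 3, 580 − (92 + 116 + 140 + 164) gives (3,1) = 68.

68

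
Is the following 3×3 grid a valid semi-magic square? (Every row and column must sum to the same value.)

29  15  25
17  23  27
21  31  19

No — column 2 sums to 69 but column 3 sums to 71.

Row 1: 29 + 15 + 25 = 69.
Row 2: 17 + 23 + 27 = 67.
Row 3: 21 + 31 + 19 = 71.
Column 1: 29 + 17 + 21 = 67.
Column 2: 15 + 23 + 31 = 69.
Column 3: 25 + 27 + 19 = 71.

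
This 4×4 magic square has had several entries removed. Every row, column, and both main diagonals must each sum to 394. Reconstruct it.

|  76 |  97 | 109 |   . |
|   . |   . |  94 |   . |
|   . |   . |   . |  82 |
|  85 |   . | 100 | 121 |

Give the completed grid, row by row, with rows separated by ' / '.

76 97 109 112 / 115 106 94 79 / 118 103 91 82 / 85 88 100 121

Row 1 needs 394; the known cells sum to 282, so (1,4) = 112.
The remaining cell in row 4 is (4,2) = 394 − 306 = 88.
The remaining cell in column 3 is (3,3) = 394 − 303 = 91.
From column 4, 394 − (112 + 82 + 121) gives (2,4) = 79.
Main diagonal needs 394; the known cells sum to 288, so (2,2) = 106.
Anti-diagonal needs 394; the known cells sum to 291, so (3,2) = 103.
Using row 2: 106 + 94 + 79 + ? → (2,1) = 394 − 279 = 115.
Row 3 needs 394; the known cells sum to 276, so (3,1) = 118.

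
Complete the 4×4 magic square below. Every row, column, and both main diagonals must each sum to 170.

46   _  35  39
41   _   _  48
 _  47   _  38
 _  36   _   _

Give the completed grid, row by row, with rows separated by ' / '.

46 50 35 39 / 41 37 44 48 / 43 47 42 38 / 40 36 49 45

The remaining cell in row 1 is (1,2) = 170 − 120 = 50.
Column 2 must total 170; the given cells sum to 133, so (2,2) = 37.
From column 4, 170 − (39 + 48 + 38) gives (4,4) = 45.
Main diagonal must total 170; the given cells sum to 128, so (3,3) = 42.
Row 2: 41 + 37 + 48 + ? = 170, so (2,3) = 44.
From row 3, 170 − (47 + 42 + 38) gives (3,1) = 43.
Using column 1: 46 + 41 + 43 + ? → (4,1) = 170 − 130 = 40.
Column 3 needs 170; the known cells sum to 121, so (4,3) = 49.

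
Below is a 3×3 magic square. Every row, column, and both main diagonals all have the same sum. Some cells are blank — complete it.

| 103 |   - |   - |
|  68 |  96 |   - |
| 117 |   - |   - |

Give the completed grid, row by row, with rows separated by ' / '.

103 110 75 / 68 96 124 / 117 82 89

Column 1 is already complete: 103 + 68 + 117 = 288, so that is the magic constant.
Row 2 must total 288; the given cells sum to 164, so (2,3) = 124.
Main diagonal needs 288; the known cells sum to 199, so (3,3) = 89.
The remaining cell in anti-diagonal is (1,3) = 288 − 213 = 75.
The remaining cell in row 1 is (1,2) = 288 − 178 = 110.
Row 3: 117 + 89 + ? = 288, so (3,2) = 82.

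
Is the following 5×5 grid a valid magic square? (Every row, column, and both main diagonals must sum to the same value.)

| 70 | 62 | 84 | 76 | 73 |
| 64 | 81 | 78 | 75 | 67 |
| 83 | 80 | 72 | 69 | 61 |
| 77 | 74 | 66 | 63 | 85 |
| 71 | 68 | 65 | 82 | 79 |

Yes

Row 1: 70 + 62 + 84 + 76 + 73 = 365.
Row 2: 64 + 81 + 78 + 75 + 67 = 365.
Row 3: 83 + 80 + 72 + 69 + 61 = 365.
Row 4: 77 + 74 + 66 + 63 + 85 = 365.
Row 5: 71 + 68 + 65 + 82 + 79 = 365.
Column 1: 70 + 64 + 83 + 77 + 71 = 365.
Column 2: 62 + 81 + 80 + 74 + 68 = 365.
Column 3: 84 + 78 + 72 + 66 + 65 = 365.
Column 4: 76 + 75 + 69 + 63 + 82 = 365.
Column 5: 73 + 67 + 61 + 85 + 79 = 365.
Main diagonal: 70 + 81 + 72 + 63 + 79 = 365.
Anti-diagonal: 73 + 75 + 72 + 74 + 71 = 365.
All lines sum to 365.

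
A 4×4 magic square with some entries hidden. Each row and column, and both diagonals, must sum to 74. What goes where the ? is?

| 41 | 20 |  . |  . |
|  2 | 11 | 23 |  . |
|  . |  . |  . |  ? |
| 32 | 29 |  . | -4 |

Using row 2: 2 + 11 + 23 + ? → (2,4) = 74 − 36 = 38.
Row 4 needs 74; the known cells sum to 57, so (4,3) = 17.
Using column 1: 41 + 2 + 32 + ? → (3,1) = 74 − 75 = -1.
Column 2 needs 74; the known cells sum to 60, so (3,2) = 14.
Main diagonal: 41 + 11 + (-4) + ? = 74, so (3,3) = 26.
From anti-diagonal, 74 − (23 + 14 + 32) gives (1,4) = 5.
Row 1 needs 74; the known cells sum to 66, so (1,3) = 8.
Row 3 needs 74; the known cells sum to 39, so (3,4) = 35.

35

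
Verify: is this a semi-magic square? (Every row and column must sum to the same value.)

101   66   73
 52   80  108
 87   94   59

Yes

Row 1: 101 + 66 + 73 = 240.
Row 2: 52 + 80 + 108 = 240.
Row 3: 87 + 94 + 59 = 240.
Column 1: 101 + 52 + 87 = 240.
Column 2: 66 + 80 + 94 = 240.
Column 3: 73 + 108 + 59 = 240.
All lines sum to 240.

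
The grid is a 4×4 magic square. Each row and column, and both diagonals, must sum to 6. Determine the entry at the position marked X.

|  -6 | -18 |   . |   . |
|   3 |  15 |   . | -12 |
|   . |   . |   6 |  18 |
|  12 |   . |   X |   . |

-21

Using row 2: 3 + 15 + (-12) + ? → (2,3) = 6 − 6 = 0.
The remaining cell in column 1 is (3,1) = 6 − 9 = -3.
From main diagonal, 6 − (-6 + 15 + 6) gives (4,4) = -9.
From row 3, 6 − (-3 + 6 + 18) gives (3,2) = -15.
Column 2: -18 + 15 + (-15) + ? = 6, so (4,2) = 24.
The remaining cell in column 4 is (1,4) = 6 − (-3) = 9.
Row 1: -6 + (-18) + 9 + ? = 6, so (1,3) = 21.
Row 4: 12 + 24 + (-9) + ? = 6, so (4,3) = -21.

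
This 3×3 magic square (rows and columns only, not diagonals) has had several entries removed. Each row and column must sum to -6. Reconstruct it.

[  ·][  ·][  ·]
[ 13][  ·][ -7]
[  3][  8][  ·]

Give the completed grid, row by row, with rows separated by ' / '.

Row 2 needs -6; the known cells sum to 6, so (2,2) = -12.
Row 3 must total -6; the given cells sum to 11, so (3,3) = -17.
Using column 1: 13 + 3 + ? → (1,1) = -6 − 16 = -22.
Using column 2: -12 + 8 + ? → (1,2) = -6 − (-4) = -2.
Column 3: -7 + (-17) + ? = -6, so (1,3) = 18.

-22 -2 18 / 13 -12 -7 / 3 8 -17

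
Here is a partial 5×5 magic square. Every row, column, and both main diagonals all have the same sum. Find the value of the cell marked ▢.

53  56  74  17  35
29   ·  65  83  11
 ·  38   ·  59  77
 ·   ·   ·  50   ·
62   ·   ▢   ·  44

23

Row 1 is complete and sums to 235; that is the magic constant.
Row 2 needs 235; the known cells sum to 188, so (2,2) = 47.
The remaining cell in column 4 is (5,4) = 235 − 209 = 26.
The remaining cell in column 5 is (4,5) = 235 − 167 = 68.
From main diagonal, 235 − (53 + 47 + 50 + 44) gives (3,3) = 41.
From anti-diagonal, 235 − (35 + 83 + 41 + 62) gives (4,2) = 14.
Row 3 must total 235; the given cells sum to 215, so (3,1) = 20.
Using column 1: 53 + 29 + 20 + 62 + ? → (4,1) = 235 − 164 = 71.
Column 2 needs 235; the known cells sum to 155, so (5,2) = 80.
The remaining cell in row 4 is (4,3) = 235 − 203 = 32.
From row 5, 235 − (62 + 80 + 26 + 44) gives (5,3) = 23.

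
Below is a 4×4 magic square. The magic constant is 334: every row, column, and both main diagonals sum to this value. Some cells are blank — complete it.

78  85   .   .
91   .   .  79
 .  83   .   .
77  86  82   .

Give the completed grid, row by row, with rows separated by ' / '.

Using row 4: 77 + 86 + 82 + ? → (4,4) = 334 − 245 = 89.
Column 1 must total 334; the given cells sum to 246, so (3,1) = 88.
Column 2 needs 334; the known cells sum to 254, so (2,2) = 80.
From main diagonal, 334 − (78 + 80 + 89) gives (3,3) = 87.
Using row 2: 91 + 80 + 79 + ? → (2,3) = 334 − 250 = 84.
Row 3 must total 334; the given cells sum to 258, so (3,4) = 76.
The remaining cell in column 3 is (1,3) = 334 − 253 = 81.
Column 4: 79 + 76 + 89 + ? = 334, so (1,4) = 90.

78 85 81 90 / 91 80 84 79 / 88 83 87 76 / 77 86 82 89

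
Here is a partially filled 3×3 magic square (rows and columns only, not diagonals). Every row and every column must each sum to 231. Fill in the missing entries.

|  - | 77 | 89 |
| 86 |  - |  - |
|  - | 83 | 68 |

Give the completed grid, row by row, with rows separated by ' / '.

65 77 89 / 86 71 74 / 80 83 68

The remaining cell in row 1 is (1,1) = 231 − 166 = 65.
Row 3 needs 231; the known cells sum to 151, so (3,1) = 80.
Column 2 must total 231; the given cells sum to 160, so (2,2) = 71.
From column 3, 231 − (89 + 68) gives (2,3) = 74.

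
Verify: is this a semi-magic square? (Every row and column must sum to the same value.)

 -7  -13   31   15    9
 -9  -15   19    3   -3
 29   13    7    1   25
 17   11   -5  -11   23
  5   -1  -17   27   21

No — column 1 sums to 35 but column 5 sums to 75.

Row 1: -7 + (-13) + 31 + 15 + 9 = 35.
Row 2: -9 + (-15) + 19 + 3 + (-3) = -5.
Row 3: 29 + 13 + 7 + 1 + 25 = 75.
Row 4: 17 + 11 + (-5) + (-11) + 23 = 35.
Row 5: 5 + (-1) + (-17) + 27 + 21 = 35.
Column 1: -7 + (-9) + 29 + 17 + 5 = 35.
Column 2: -13 + (-15) + 13 + 11 + (-1) = -5.
Column 3: 31 + 19 + 7 + (-5) + (-17) = 35.
Column 4: 15 + 3 + 1 + (-11) + 27 = 35.
Column 5: 9 + (-3) + 25 + 23 + 21 = 75.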